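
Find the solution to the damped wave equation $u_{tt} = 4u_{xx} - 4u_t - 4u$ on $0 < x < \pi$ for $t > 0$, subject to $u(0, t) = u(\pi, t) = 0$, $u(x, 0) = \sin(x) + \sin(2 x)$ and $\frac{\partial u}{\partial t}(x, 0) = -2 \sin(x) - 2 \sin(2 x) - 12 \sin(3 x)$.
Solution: Substitute $u = e^{-2t}w$, i.e. $w = e^{2t}u$.
By the product rule, $u_t = e^{-2t}(w_t - 2w)$, $u_{tt} = e^{-2t}(w_{tt} - 4w_t + 4w)$, $u_{xx} = e^{-2t}w_{xx}$.
Substituting into the PDE and dividing by $e^{-2t}$: $w_{tt} - 4w_t + 4w = 4w_{xx} - 4(w_t - 2w) - 4w$.
The lower-order terms cancel, leaving the standard wave equation $w_{tt} = 4w_{xx}$.
Initial data for $w$: $w(x,0) = u(x,0) = \sin(x) + \sin(2 x)$; $w_t(x,0) = u_t(x,0) + 2u(x,0) = -12 \sin(3 x)$. The boundary conditions carry over: $w(0,t) = w(\pi,t) = 0$.
Solve for $w$:
  Using separation of variables $w = X(x)T(t)$:
  Eigenfunctions: $\sin(nx)$, $n = 1, 2, 3, \ldots$
  General solution: $w(x, t) = \sum [A_n \cos(2n t) + B_n \sin(2n t)] \sin(nx)$
  From $w(x,0) = \sin(x) + \sin(2 x)$: $A_1=1, A_2=1$. From $w_t(x,0) = -12 \sin(3 x)$, using $w_t(x,0) = \sum \omega_n B_n \sin(nx)$ with $\omega_n = 2n$: $B_3 = (-12)/6 = -2$.
Hence $w(x,t) = -2 \sin(6 t) \sin(3 x) + \sin(x) \cos(2 t) + \sin(2 x) \cos(4 t)$.
Transform back: $u(x,t) = e^{-2t}w(x,t)$.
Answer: $u(x, t) = -2 e^{-2 t} \sin(6 t) \sin(3 x) + e^{-2 t} \sin(x) \cos(2 t) + e^{-2 t} \sin(2 x) \cos(4 t)$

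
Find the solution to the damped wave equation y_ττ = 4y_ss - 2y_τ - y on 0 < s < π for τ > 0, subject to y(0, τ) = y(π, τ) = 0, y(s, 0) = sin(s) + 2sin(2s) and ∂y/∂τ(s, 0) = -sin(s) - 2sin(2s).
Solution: Substitute y = exp(-τ)u, i.e. u = exp(τ)y.
By the product rule, y_τ = exp(-τ)(u_τ - u), y_ττ = exp(-τ)(u_ττ - 2u_τ + u), y_ss = exp(-τ)u_ss.
Substituting into the PDE and dividing by exp(-τ): u_ττ - 2u_τ + u = 4u_ss - 2(u_τ - u) - u.
The lower-order terms cancel, leaving the standard wave equation u_ττ = 4u_ss.
Initial data for u: u(s,0) = y(s,0) = sin(s) + 2sin(2s); u_τ(s,0) = y_τ(s,0) + y(s,0) = 0. The boundary conditions carry over: u(0,τ) = u(π,τ) = 0.
Solve for u:
  Using separation of variables u = X(s)T(τ):
  Eigenfunctions: sin(ns), n = 1, 2, 3, ...
  General solution: u(s, τ) = Σ [A_n cos(2n τ) + B_n sin(2n τ)] sin(ns)
  From u(s,0) = sin(s) + 2sin(2s): A_1=1, A_2=2. From u_τ(s,0) = 0: all B_n = 0.
Hence u(s,τ) = sin(s)cos(2τ) + 2sin(2s)cos(4τ).
Transform back: y(s,τ) = exp(-τ)u(s,τ).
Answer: y(s, τ) = exp(-τ)sin(s)cos(2τ) + 2exp(-τ)sin(2s)cos(4τ)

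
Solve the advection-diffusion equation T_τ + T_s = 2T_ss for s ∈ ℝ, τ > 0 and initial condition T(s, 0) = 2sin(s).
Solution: Moving frame: η = s - τ, σ = τ, T = u(η,σ), so T_τ = u_σ - u_η and T_ss = u_ηη.
Hence T_τ + T_s = u_σ and the PDE becomes the heat equation u_σ = 2u_ηη on η ∈ ℝ.
Initial data: u(η,0) = T(η,0) = 2sin(η). Each mode sin(nη) decays as exp(-2n²σ) on ℝ, so u(η,σ) = Σ c_n exp(-2n²σ) sin(nη) with c_1=2: u(η,σ) = 2exp(-2σ)sin(η).
Substituting back: T(s,τ) = u(s - τ, τ).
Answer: T(s, τ) = 2exp(-2τ)sin(s - τ)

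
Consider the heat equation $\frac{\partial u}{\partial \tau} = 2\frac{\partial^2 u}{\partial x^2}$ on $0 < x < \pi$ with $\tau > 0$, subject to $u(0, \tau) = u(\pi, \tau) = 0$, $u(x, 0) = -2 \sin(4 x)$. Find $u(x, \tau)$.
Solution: Separating variables: $u = \sum c_n e^{-2n^2\tau} \sin(nx)$. From $u(x,0) = -2 \sin(4 x)$: $c_4=-2$.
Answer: $u(x, \tau) = -2 e^{-32 \tau} \sin(4 x)$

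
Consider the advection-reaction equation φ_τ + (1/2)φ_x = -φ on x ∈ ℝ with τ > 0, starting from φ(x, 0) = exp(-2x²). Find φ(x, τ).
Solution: Substitute φ = exp(-τ)u.
Then φ_τ = exp(-τ)(u_τ - u), φ_x = exp(-τ)u_x; substituting and dividing by exp(-τ), the lower-order terms cancel: u_τ + (1/2)u_x = 0 (standard advection equation).
Data for u: u(x,0) = φ(x,0) = exp(-2x²).
By characteristics (dx/dτ = 1/2), u(x,τ) = f(x - (1/2)τ) with f = u(·, 0).
So u(x,τ) = exp(-2(x - τ/2)²), and φ(x,τ) = exp(-τ)u(x,τ).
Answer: φ(x, τ) = exp(-τ)exp(-2(x - τ/2)²)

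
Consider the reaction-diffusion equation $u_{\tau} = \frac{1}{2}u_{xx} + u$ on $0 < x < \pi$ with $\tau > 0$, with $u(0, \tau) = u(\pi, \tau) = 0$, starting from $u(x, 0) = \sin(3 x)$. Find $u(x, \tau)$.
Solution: Substitute $u = e^{\tau}w$.
Then $u_{\tau} = e^{\tau}(w_{\tau} + w)$, $u_{xx} = e^{\tau}w_{xx}$; substituting and dividing by $e^{\tau}$, the lower-order terms cancel: $w_{\tau} = \frac{1}{2}w_{xx}$ (standard heat equation).
Data for $w$: $w(x,0) = u(x,0) = \sin(3 x)$. The boundary conditions carry over: $w(0,\tau) = w(\pi,\tau) = 0$.
Separating variables: $w = \sum c_n e^{-n^2\tau/2} \sin(nx)$. From $w(x,0) = \sin(3 x)$: $c_3=1$.
So $w(x,\tau) = e^{-9 \tau/2} \sin(3 x)$, and $u(x,\tau) = e^{\tau}w(x,\tau)$.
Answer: $u(x, \tau) = e^{-7 \tau/2} \sin(3 x)$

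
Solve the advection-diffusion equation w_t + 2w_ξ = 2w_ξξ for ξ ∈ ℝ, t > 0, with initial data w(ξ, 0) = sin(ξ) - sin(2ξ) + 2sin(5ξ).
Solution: Moving frame: η = ξ - 2t, σ = t, w = u(η,σ), so w_t = u_σ - 2u_η and w_ξξ = u_ηη.
Hence w_t + 2w_ξ = u_σ and the PDE becomes the heat equation u_σ = 2u_ηη on η ∈ ℝ.
Initial data: u(η,0) = w(η,0) = sin(η) - sin(2η) + 2sin(5η). Each mode sin(nη) decays as exp(-2n²σ) on ℝ, so u(η,σ) = Σ c_n exp(-2n²σ) sin(nη) with c_1=1, c_2=-1, c_5=2: u(η,σ) = exp(-2σ)sin(η) - exp(-8σ)sin(2η) + 2exp(-50σ)sin(5η).
Substituting back: w(ξ,t) = u(ξ - 2t, t).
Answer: w(ξ, t) = -exp(-2t)sin(2t - ξ) + exp(-8t)sin(4t - 2ξ) - 2exp(-50t)sin(10t - 5ξ)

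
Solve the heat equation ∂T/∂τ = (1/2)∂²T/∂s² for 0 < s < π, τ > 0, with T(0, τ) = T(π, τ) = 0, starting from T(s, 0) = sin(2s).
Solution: Separating variables: T = Σ c_n exp(-n²τ/2) sin(ns). From T(s,0) = sin(2s): c_2=1.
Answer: T(s, τ) = exp(-2τ)sin(2s)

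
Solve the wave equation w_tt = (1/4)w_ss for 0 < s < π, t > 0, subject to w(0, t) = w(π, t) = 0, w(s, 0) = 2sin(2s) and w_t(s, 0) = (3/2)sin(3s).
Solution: Separating variables: w = Σ [A_n cos(ω_n t) + B_n sin(ω_n t)] sin(ns), ω_n = n/2. From ICs (B_n = velocity coefficient / ω_n): A_2=2, B_3=1.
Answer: w(s, t) = 2sin(2s)cos(t) + sin(3s)sin(3t/2)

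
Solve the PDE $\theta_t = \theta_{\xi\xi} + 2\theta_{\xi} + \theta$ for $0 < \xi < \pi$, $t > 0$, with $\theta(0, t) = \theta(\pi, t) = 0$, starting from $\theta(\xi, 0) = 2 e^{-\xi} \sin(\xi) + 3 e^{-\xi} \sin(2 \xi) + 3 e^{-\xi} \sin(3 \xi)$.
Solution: Substitute $\theta = e^{-\xi}u$.
Then $\theta_{\xi} = e^{-\xi}(u_{\xi} - u)$, $\theta_{\xi\xi} = e^{-\xi}(u_{\xi\xi} - 2u_{\xi} + u)$, $\theta_t = e^{-\xi}u_t$; substituting and dividing by $e^{-\xi}$, the lower-order terms cancel: $u_t = u_{\xi\xi}$ (standard heat equation).
Data for $u$: $u(\xi,0) = e^{\xi}\theta(\xi,0) = 2 \sin(\xi) + 3 \sin(2 \xi) + 3 \sin(3 \xi)$. The boundary conditions carry over: $u(0,t) = u(\pi,t) = 0$.
Separating variables: $u = \sum c_n e^{-n^2t} \sin(n\xi)$. From $u(\xi,0) = 2 \sin(\xi) + 3 \sin(2 \xi) + 3 \sin(3 \xi)$: $c_1=2, c_2=3, c_3=3$.
So $u(\xi,t) = 2 e^{-t} \sin(\xi) + 3 e^{-4 t} \sin(2 \xi) + 3 e^{-9 t} \sin(3 \xi)$, and $\theta(\xi,t) = e^{-\xi}u(\xi,t)$.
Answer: $\theta(\xi, t) = 2 e^{-\xi} e^{-t} \sin(\xi) + 3 e^{-\xi} e^{-4 t} \sin(2 \xi) + 3 e^{-\xi} e^{-9 t} \sin(3 \xi)$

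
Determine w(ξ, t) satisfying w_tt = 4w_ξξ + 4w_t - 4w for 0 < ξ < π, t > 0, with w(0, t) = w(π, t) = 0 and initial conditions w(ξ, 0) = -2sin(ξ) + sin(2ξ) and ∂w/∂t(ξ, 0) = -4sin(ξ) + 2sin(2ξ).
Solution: Substitute w = exp(2t)u.
Then w_t = exp(2t)(u_t + 2u), w_tt = exp(2t)(u_tt + 4u_t + 4u), w_ξξ = exp(2t)u_ξξ; substituting and dividing by exp(2t), the lower-order terms cancel: u_tt = 4u_ξξ (standard wave equation).
Data for u: u(ξ,0) = w(ξ,0) = -2sin(ξ) + sin(2ξ); u_t(ξ,0) = w_t(ξ,0) - 2w(ξ,0) = 0. The boundary conditions carry over: u(0,t) = u(π,t) = 0.
Separating variables: u = Σ [A_n cos(ω_n t) + B_n sin(ω_n t)] sin(nξ), ω_n = 2n. From ICs: A_1=-2, A_2=1.
So u(ξ,t) = -2sin(ξ)cos(2t) + sin(2ξ)cos(4t), and w(ξ,t) = exp(2t)u(ξ,t).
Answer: w(ξ, t) = -2exp(2t)sin(ξ)cos(2t) + exp(2t)sin(2ξ)cos(4t)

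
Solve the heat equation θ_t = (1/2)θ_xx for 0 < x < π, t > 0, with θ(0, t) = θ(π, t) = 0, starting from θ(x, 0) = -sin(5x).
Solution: Using separation of variables θ = X(x)G(t):
Eigenfunctions: sin(nx), n = 1, 2, 3, ...
General solution: θ(x, t) = Σ c_n sin(nx) exp(-n² t/2)
Matching θ(x,0) = -sin(5x) term by term: c_5=-1.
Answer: θ(x, t) = -exp(-25t/2)sin(5x)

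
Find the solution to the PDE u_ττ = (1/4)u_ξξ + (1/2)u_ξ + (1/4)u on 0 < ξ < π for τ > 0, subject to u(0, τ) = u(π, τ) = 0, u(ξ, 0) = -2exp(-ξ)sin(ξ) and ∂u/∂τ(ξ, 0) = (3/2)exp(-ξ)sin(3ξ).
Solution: Substitute u = exp(-ξ)w.
Then u_ξ = exp(-ξ)(w_ξ - w), u_ξξ = exp(-ξ)(w_ξξ - 2w_ξ + w), u_ττ = exp(-ξ)w_ττ; substituting and dividing by exp(-ξ), the lower-order terms cancel: w_ττ = (1/4)w_ξξ (standard wave equation).
Data for w: w(ξ,0) = exp(ξ)u(ξ,0) = -2sin(ξ); w_τ(ξ,0) = exp(ξ)u_τ(ξ,0) = (3/2)sin(3ξ). The boundary conditions carry over: w(0,τ) = w(π,τ) = 0.
Separating variables: w = Σ [A_n cos(ω_n τ) + B_n sin(ω_n τ)] sin(nξ), ω_n = n/2. From ICs (B_n = velocity coefficient / ω_n): A_1=-2, B_3=1.
So w(ξ,τ) = -2sin(ξ)cos(τ/2) + sin(3ξ)sin(3τ/2), and u(ξ,τ) = exp(-ξ)w(ξ,τ).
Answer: u(ξ, τ) = -2exp(-ξ)sin(ξ)cos(τ/2) + exp(-ξ)sin(3ξ)sin(3τ/2)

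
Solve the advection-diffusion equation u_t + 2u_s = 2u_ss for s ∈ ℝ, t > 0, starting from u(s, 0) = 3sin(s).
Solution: Moving frame: η = s - 2t, σ = t, u = w(η,σ), so u_t = w_σ - 2w_η and u_ss = w_ηη.
Hence u_t + 2u_s = w_σ and the PDE becomes the heat equation w_σ = 2w_ηη on η ∈ ℝ.
Initial data: w(η,0) = u(η,0) = 3sin(η). Each mode sin(nη) decays as exp(-2n²σ) on ℝ, so w(η,σ) = Σ c_n exp(-2n²σ) sin(nη) with c_1=3: w(η,σ) = 3exp(-2σ)sin(η).
Substituting back: u(s,t) = w(s - 2t, t).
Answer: u(s, t) = 3exp(-2t)sin(s - 2t)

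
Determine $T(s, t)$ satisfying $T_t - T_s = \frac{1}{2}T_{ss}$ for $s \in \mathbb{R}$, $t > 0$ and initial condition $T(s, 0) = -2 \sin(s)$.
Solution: Moving frame: $\eta = s + t$, $\sigma = t$, $T = u(\eta,\sigma)$, so $T_t = u_{\sigma} + u_{\eta}$ and $T_{ss} = u_{\eta\eta}$.
Hence $T_t - T_s = u_{\sigma}$ and the PDE becomes the heat equation $u_{\sigma} = \frac{1}{2}u_{\eta\eta}$ on $\eta \in \mathbb{R}$.
Initial data: $u(\eta,0) = T(\eta,0) = -2 \sin(\eta)$. Each mode $\sin(n\eta)$ decays as $e^{-n^2\sigma/2}$ on $\mathbb{R}$, so $u(\eta,\sigma) = \sum c_n e^{-n^2\sigma/2} \sin(n\eta)$ with $c_1=-2$: $u(\eta,\sigma) = -2 e^{-\sigma/2} \sin(\eta)$.
Substituting back: $T(s,t) = u(s + t, t)$.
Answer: $T(s, t) = -2 e^{-t/2} \sin(s + t)$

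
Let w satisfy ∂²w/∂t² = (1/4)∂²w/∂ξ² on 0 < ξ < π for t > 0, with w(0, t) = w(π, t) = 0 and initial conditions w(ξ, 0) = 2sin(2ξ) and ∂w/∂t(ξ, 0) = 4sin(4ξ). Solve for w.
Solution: Using separation of variables w = X(ξ)T(t):
Eigenfunctions: sin(nξ), n = 1, 2, 3, ...
General solution: w(ξ, t) = Σ [A_n cos(n t/2) + B_n sin(n t/2)] sin(nξ)
From w(ξ,0) = 2sin(2ξ): A_2=2. From w_t(ξ,0) = 4sin(4ξ), using w_t(ξ,0) = Σ ω_n B_n sin(nξ) with ω_n = n/2: B_4 = 4/2 = 2.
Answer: w(ξ, t) = 2sin(2t)sin(4ξ) + 2sin(2ξ)cos(t)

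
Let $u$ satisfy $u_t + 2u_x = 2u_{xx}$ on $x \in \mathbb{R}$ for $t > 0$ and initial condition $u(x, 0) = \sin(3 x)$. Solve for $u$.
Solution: Moving frame: $\eta = x - 2t$, $\sigma = t$, $u = w(\eta,\sigma)$, so $u_t = w_{\sigma} - 2w_{\eta}$ and $u_{xx} = w_{\eta\eta}$.
Hence $u_t + 2u_x = w_{\sigma}$ and the PDE becomes the heat equation $w_{\sigma} = 2w_{\eta\eta}$ on $\eta \in \mathbb{R}$.
Initial data: $w(\eta,0) = u(\eta,0) = \sin(3 \eta)$. Each mode $\sin(n\eta)$ decays as $e^{-2n^2\sigma}$ on $\mathbb{R}$, so $w(\eta,\sigma) = \sum c_n e^{-2n^2\sigma} \sin(n\eta)$ with $c_3=1$: $w(\eta,\sigma) = e^{-18 \sigma} \sin(3 \eta)$.
Substituting back: $u(x,t) = w(x - 2t, t)$.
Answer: $u(x, t) = - e^{-18 t} \sin(6 t - 3 x)$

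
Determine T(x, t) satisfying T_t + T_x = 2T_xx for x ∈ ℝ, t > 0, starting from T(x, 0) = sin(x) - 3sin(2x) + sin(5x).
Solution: Change to a moving frame: let η = x - t, σ = t and write T(x,t) = u(η,σ).
By the chain rule T_t = u_σ - u_η, T_x = u_η, T_xx = u_ηη.
Then T_t + T_x = u_σ: the advection term cancels and the PDE becomes the heat equation u_σ = 2u_ηη on η ∈ ℝ.
Initial data: u(η,0) = T(η,0) = sin(η) - 3sin(2η) + sin(5η).
On η ∈ ℝ each mode satisfies (sin(nη))″ = -n² sin(nη), so exp(-2n²σ) sin(nη) solves the heat equation; by superposition u(η,σ) = Σ c_n exp(-2n²σ) sin(nη).
Reading off the coefficients: c_1=1, c_2=-3, c_5=1, so u(η,σ) = exp(-2σ)sin(η) - 3exp(-8σ)sin(2η) + exp(-50σ)sin(5η).
Substituting back η = x - t, σ = t: T(x,t) = u(x - t, t).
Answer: T(x, t) = -exp(-2t)sin(t - x) + 3exp(-8t)sin(2t - 2x) - exp(-50t)sin(5t - 5x)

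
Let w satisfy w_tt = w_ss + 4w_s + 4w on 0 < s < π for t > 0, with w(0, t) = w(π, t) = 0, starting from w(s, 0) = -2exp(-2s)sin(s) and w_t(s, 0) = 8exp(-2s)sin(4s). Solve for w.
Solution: Substitute w = exp(-2s)u, i.e. u = exp(2s)w.
By the product rule, w_s = exp(-2s)(u_s - 2u), w_ss = exp(-2s)(u_ss - 4u_s + 4u), w_tt = exp(-2s)u_tt.
Substituting into the PDE and dividing by exp(-2s): u_tt = (u_ss - 4u_s + 4u) + 4(u_s - 2u) + 4u.
The lower-order terms cancel, leaving the standard wave equation u_tt = u_ss.
Initial data for u: u(s,0) = exp(2s)w(s,0) = -2sin(s); u_t(s,0) = exp(2s)w_t(s,0) = 8sin(4s). The boundary conditions carry over: u(0,t) = u(π,t) = 0.
Solve for u:
  Using separation of variables u = X(s)T(t):
  Eigenfunctions: sin(ns), n = 1, 2, 3, ...
  General solution: u(s, t) = Σ [A_n cos(n t) + B_n sin(n t)] sin(ns)
  From u(s,0) = -2sin(s): A_1=-2. From u_t(s,0) = 8sin(4s), using u_t(s,0) = Σ ω_n B_n sin(ns) with ω_n = n: B_4 = 8/4 = 2.
Hence u(s,t) = -2sin(s)cos(t) + 2sin(4s)sin(4t).
Transform back: w(s,t) = exp(-2s)u(s,t).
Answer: w(s, t) = -2exp(-2s)sin(s)cos(t) + 2exp(-2s)sin(4s)sin(4t)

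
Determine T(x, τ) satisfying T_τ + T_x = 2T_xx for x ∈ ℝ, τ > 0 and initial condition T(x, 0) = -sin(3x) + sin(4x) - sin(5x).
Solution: Moving frame: η = x - τ, σ = τ, T = u(η,σ), so T_τ = u_σ - u_η and T_xx = u_ηη.
Hence T_τ + T_x = u_σ and the PDE becomes the heat equation u_σ = 2u_ηη on η ∈ ℝ.
Initial data: u(η,0) = T(η,0) = -sin(3η) + sin(4η) - sin(5η). Each mode sin(nη) decays as exp(-2n²σ) on ℝ, so u(η,σ) = Σ c_n exp(-2n²σ) sin(nη) with c_3=-1, c_4=1, c_5=-1: u(η,σ) = -exp(-18σ)sin(3η) + exp(-32σ)sin(4η) - exp(-50σ)sin(5η).
Substituting back: T(x,τ) = u(x - τ, τ).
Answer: T(x, τ) = -exp(-18τ)sin(3x - 3τ) + exp(-32τ)sin(4x - 4τ) - exp(-50τ)sin(5x - 5τ)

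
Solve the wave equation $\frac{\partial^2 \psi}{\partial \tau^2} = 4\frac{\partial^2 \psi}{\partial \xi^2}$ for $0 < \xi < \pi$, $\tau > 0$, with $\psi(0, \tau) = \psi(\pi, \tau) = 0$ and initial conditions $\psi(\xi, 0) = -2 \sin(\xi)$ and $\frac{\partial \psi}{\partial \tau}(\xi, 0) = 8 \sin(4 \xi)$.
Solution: Separating variables: $\psi = \sum [A_n \cos(\omega_n \tau) + B_n \sin(\omega_n \tau)] \sin(n\xi)$, $\omega_n = 2n$. From ICs ($B_n$ = velocity coefficient / $\omega_n$): $A_1=-2, B_4=1$.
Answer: $\psi(\xi, \tau) = \sin(8 \tau) \sin(4 \xi) - 2 \sin(\xi) \cos(2 \tau)$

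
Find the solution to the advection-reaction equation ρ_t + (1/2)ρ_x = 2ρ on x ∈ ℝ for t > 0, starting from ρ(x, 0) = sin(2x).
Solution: Substitute ρ = exp(2t)u.
Then ρ_t = exp(2t)(u_t + 2u), ρ_x = exp(2t)u_x; substituting and dividing by exp(2t), the lower-order terms cancel: u_t + (1/2)u_x = 0 (standard advection equation).
Data for u: u(x,0) = ρ(x,0) = sin(2x).
By characteristics (dx/dt = 1/2), u(x,t) = f(x - (1/2)t) with f = u(·, 0).
So u(x,t) = -sin(t - 2x), and ρ(x,t) = exp(2t)u(x,t).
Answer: ρ(x, t) = -exp(2t)sin(t - 2x)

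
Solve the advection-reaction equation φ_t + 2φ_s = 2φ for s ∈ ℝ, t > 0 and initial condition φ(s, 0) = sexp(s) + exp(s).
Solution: Substitute φ = exp(s)u, i.e. u = exp(-s)φ.
By the product rule, φ_s = exp(s)(u_s + u), φ_t = exp(s)u_t.
Substituting into the PDE and dividing by exp(s): u_t + 2(u_s + u) = 2u.
The lower-order terms cancel, leaving the standard advection equation u_t + 2u_s = 0.
Initial data for u: u(s,0) = exp(-s)φ(s,0) = s + 1.
Solve for u:
  By method of characteristics (waves move right with speed 2):
  Along characteristics s - 2t = const, u is constant, so u(s,t) = f(s - 2t) with f = u(·, 0).
Hence u(s,t) = s - 2t + 1.
Transform back: φ(s,t) = exp(s)u(s,t).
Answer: φ(s, t) = sexp(s) - 2texp(s) + exp(s)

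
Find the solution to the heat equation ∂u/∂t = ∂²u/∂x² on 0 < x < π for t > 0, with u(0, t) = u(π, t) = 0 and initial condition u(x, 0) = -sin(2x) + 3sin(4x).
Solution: Using separation of variables u = X(x)T(t):
Eigenfunctions: sin(nx), n = 1, 2, 3, ...
General solution: u(x, t) = Σ c_n sin(nx) exp(-n² t)
Matching u(x,0) = -sin(2x) + 3sin(4x) term by term: c_2=-1, c_4=3.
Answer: u(x, t) = -exp(-4t)sin(2x) + 3exp(-16t)sin(4x)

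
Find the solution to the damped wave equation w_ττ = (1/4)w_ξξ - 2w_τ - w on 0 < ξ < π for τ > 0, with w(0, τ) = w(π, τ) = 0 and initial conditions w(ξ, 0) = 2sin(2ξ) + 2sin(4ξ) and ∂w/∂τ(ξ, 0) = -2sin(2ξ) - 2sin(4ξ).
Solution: Substitute w = exp(-τ)u, i.e. u = exp(τ)w.
By the product rule, w_τ = exp(-τ)(u_τ - u), w_ττ = exp(-τ)(u_ττ - 2u_τ + u), w_ξξ = exp(-τ)u_ξξ.
Substituting into the PDE and dividing by exp(-τ): u_ττ - 2u_τ + u = (1/4)u_ξξ - 2(u_τ - u) - u.
The lower-order terms cancel, leaving the standard wave equation u_ττ = (1/4)u_ξξ.
Initial data for u: u(ξ,0) = w(ξ,0) = 2sin(2ξ) + 2sin(4ξ); u_τ(ξ,0) = w_τ(ξ,0) + w(ξ,0) = 0. The boundary conditions carry over: u(0,τ) = u(π,τ) = 0.
Solve for u:
  Using separation of variables u = X(ξ)T(τ):
  Eigenfunctions: sin(nξ), n = 1, 2, 3, ...
  General solution: u(ξ, τ) = Σ [A_n cos(n τ/2) + B_n sin(n τ/2)] sin(nξ)
  From u(ξ,0) = 2sin(2ξ) + 2sin(4ξ): A_2=2, A_4=2. From u_τ(ξ,0) = 0: all B_n = 0.
Hence u(ξ,τ) = 2sin(2ξ)cos(τ) + 2sin(4ξ)cos(2τ).
Transform back: w(ξ,τ) = exp(-τ)u(ξ,τ).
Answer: w(ξ, τ) = 2exp(-τ)sin(2ξ)cos(τ) + 2exp(-τ)sin(4ξ)cos(2τ)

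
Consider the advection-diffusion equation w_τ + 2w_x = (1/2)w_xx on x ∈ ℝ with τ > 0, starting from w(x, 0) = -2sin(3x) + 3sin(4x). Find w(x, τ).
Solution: Change to a moving frame: let η = x - 2τ, σ = τ and write w(x,τ) = u(η,σ).
By the chain rule w_τ = u_σ - 2u_η, w_x = u_η, w_xx = u_ηη.
Then w_τ + 2w_x = u_σ: the advection term cancels and the PDE becomes the heat equation u_σ = (1/2)u_ηη on η ∈ ℝ.
Initial data: u(η,0) = w(η,0) = -2sin(3η) + 3sin(4η).
On η ∈ ℝ each mode satisfies (sin(nη))″ = -n² sin(nη), so exp(-n²σ/2) sin(nη) solves the heat equation; by superposition u(η,σ) = Σ c_n exp(-n²σ/2) sin(nη).
Reading off the coefficients: c_3=-2, c_4=3, so u(η,σ) = 3exp(-8σ)sin(4η) - 2exp(-9σ/2)sin(3η).
Substituting back η = x - 2τ, σ = τ: w(x,τ) = u(x - 2τ, τ).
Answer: w(x, τ) = 3exp(-8τ)sin(4x - 8τ) - 2exp(-9τ/2)sin(3x - 6τ)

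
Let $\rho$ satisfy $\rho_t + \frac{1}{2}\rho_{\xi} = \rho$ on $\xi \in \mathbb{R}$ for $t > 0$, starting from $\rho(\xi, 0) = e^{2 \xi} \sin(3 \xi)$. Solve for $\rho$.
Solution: Substitute $\rho = e^{2\xi}u$, i.e. $u = e^{-2\xi}\rho$.
By the product rule, $\rho_{\xi} = e^{2\xi}(u_{\xi} + 2u)$, $\rho_t = e^{2\xi}u_t$.
Substituting into the PDE and dividing by $e^{2\xi}$: $u_t + \frac{1}{2}(u_{\xi} + 2u) = u$.
The lower-order terms cancel, leaving the standard advection equation $u_t + \frac{1}{2}u_{\xi} = 0$.
Initial data for $u$: $u(\xi,0) = e^{-2\xi}\rho(\xi,0) = \sin(3 \xi)$.
Solve for $u$:
  By method of characteristics (waves move right with speed 1/2):
  Along characteristics $\xi - \frac{1}{2}t =$ const, $u$ is constant, so $u(\xi,t) = f(\xi - \frac{1}{2}t)$ with $f = u( \cdot , 0)$.
Hence $u(\xi,t) = - \sin(3 t/2 - 3 \xi)$.
Transform back: $\rho(\xi,t) = e^{2\xi}u(\xi,t)$.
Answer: $\rho(\xi, t) = e^{2 \xi} \sin(3 \xi - 3 t/2)$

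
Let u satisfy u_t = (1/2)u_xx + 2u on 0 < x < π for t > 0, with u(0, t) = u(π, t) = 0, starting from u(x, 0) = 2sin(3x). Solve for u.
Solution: Substitute u = exp(2t)w, i.e. w = exp(-2t)u.
By the product rule, u_t = exp(2t)(w_t + 2w), u_xx = exp(2t)w_xx.
Substituting into the PDE and dividing by exp(2t): w_t + 2w = (1/2)w_xx + 2w.
The lower-order terms cancel, leaving the standard heat equation w_t = (1/2)w_xx.
Initial data for w: w(x,0) = u(x,0) = 2sin(3x). The boundary conditions carry over: w(0,t) = w(π,t) = 0.
Solve for w:
  Using separation of variables w = X(x)T(t):
  Eigenfunctions: sin(nx), n = 1, 2, 3, ...
  General solution: w(x, t) = Σ c_n sin(nx) exp(-n² t/2)
  Matching w(x,0) = 2sin(3x) term by term: c_3=2.
Hence w(x,t) = 2exp(-9t/2)sin(3x).
Transform back: u(x,t) = exp(2t)w(x,t).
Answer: u(x, t) = 2exp(-5t/2)sin(3x)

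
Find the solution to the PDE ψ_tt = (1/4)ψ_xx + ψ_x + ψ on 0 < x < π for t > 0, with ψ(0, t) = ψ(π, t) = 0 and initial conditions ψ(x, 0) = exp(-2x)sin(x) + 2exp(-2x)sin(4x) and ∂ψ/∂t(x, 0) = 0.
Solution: Substitute ψ = exp(-2x)u, i.e. u = exp(2x)ψ.
By the product rule, ψ_x = exp(-2x)(u_x - 2u), ψ_xx = exp(-2x)(u_xx - 4u_x + 4u), ψ_tt = exp(-2x)u_tt.
Substituting into the PDE and dividing by exp(-2x): u_tt = (1/4)(u_xx - 4u_x + 4u) + (u_x - 2u) + u.
The lower-order terms cancel, leaving the standard wave equation u_tt = (1/4)u_xx.
Initial data for u: u(x,0) = exp(2x)ψ(x,0) = sin(x) + 2sin(4x); u_t(x,0) = exp(2x)ψ_t(x,0) = 0. The boundary conditions carry over: u(0,t) = u(π,t) = 0.
Solve for u:
  Using separation of variables u = X(x)T(t):
  Eigenfunctions: sin(nx), n = 1, 2, 3, ...
  General solution: u(x, t) = Σ [A_n cos(n t/2) + B_n sin(n t/2)] sin(nx)
  From u(x,0) = sin(x) + 2sin(4x): A_1=1, A_4=2. From u_t(x,0) = 0: all B_n = 0.
Hence u(x,t) = sin(x)cos(t/2) + 2sin(4x)cos(2t).
Transform back: ψ(x,t) = exp(-2x)u(x,t).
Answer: ψ(x, t) = exp(-2x)sin(x)cos(t/2) + 2exp(-2x)sin(4x)cos(2t)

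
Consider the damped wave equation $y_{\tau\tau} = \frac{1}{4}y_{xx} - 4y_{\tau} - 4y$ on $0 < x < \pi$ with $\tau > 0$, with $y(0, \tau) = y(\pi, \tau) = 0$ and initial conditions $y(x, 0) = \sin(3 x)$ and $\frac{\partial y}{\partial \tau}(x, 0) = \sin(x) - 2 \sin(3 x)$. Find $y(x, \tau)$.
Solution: Substitute $y = e^{-2\tau}u$, i.e. $u = e^{2\tau}y$.
By the product rule, $y_{\tau} = e^{-2\tau}(u_{\tau} - 2u)$, $y_{\tau\tau} = e^{-2\tau}(u_{\tau\tau} - 4u_{\tau} + 4u)$, $y_{xx} = e^{-2\tau}u_{xx}$.
Substituting into the PDE and dividing by $e^{-2\tau}$: $u_{\tau\tau} - 4u_{\tau} + 4u = \frac{1}{4}u_{xx} - 4(u_{\tau} - 2u) - 4u$.
The lower-order terms cancel, leaving the standard wave equation $u_{\tau\tau} = \frac{1}{4}u_{xx}$.
Initial data for $u$: $u(x,0) = y(x,0) = \sin(3 x)$; $u_{\tau}(x,0) = y_{\tau}(x,0) + 2y(x,0) = \sin(x)$. The boundary conditions carry over: $u(0,\tau) = u(\pi,\tau) = 0$.
Solve for $u$:
  Using separation of variables $u = X(x)T(\tau)$:
  Eigenfunctions: $\sin(nx)$, $n = 1, 2, 3, \ldots$
  General solution: $u(x, \tau) = \sum [A_n \cos(n \tau/2) + B_n \sin(n \tau/2)] \sin(nx)$
  From $u(x,0) = \sin(3 x)$: $A_3=1$. From $u_{\tau}(x,0) = \sin(x)$, using $u_{\tau}(x,0) = \sum \omega_n B_n \sin(nx)$ with $\omega_n = n/2$: $B_1 = 1/(1/2) = 2$.
Hence $u(x,\tau) = 2 \sin(x) \sin(\tau/2) + \sin(3 x) \cos(3 \tau/2)$.
Transform back: $y(x,\tau) = e^{-2\tau}u(x,\tau)$.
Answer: $y(x, \tau) = 2 e^{-2 \tau} \sin(\tau/2) \sin(x) + e^{-2 \tau} \sin(3 x) \cos(3 \tau/2)$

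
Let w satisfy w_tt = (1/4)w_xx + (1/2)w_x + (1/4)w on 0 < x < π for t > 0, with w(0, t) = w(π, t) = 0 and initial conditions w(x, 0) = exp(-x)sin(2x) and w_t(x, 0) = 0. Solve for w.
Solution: Substitute w = exp(-x)u.
Then w_x = exp(-x)(u_x - u), w_xx = exp(-x)(u_xx - 2u_x + u), w_tt = exp(-x)u_tt; substituting and dividing by exp(-x), the lower-order terms cancel: u_tt = (1/4)u_xx (standard wave equation).
Data for u: u(x,0) = exp(x)w(x,0) = sin(2x); u_t(x,0) = exp(x)w_t(x,0) = 0. The boundary conditions carry over: u(0,t) = u(π,t) = 0.
Separating variables: u = Σ [A_n cos(ω_n t) + B_n sin(ω_n t)] sin(nx), ω_n = n/2. From ICs: A_2=1.
So u(x,t) = sin(2x)cos(t), and w(x,t) = exp(-x)u(x,t).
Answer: w(x, t) = exp(-x)sin(2x)cos(t)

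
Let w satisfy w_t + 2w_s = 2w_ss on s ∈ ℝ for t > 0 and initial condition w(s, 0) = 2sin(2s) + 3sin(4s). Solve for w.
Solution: Change to a moving frame: let η = s - 2t, σ = t and write w(s,t) = u(η,σ).
By the chain rule w_t = u_σ - 2u_η, w_s = u_η, w_ss = u_ηη.
Then w_t + 2w_s = u_σ: the advection term cancels and the PDE becomes the heat equation u_σ = 2u_ηη on η ∈ ℝ.
Initial data: u(η,0) = w(η,0) = 2sin(2η) + 3sin(4η).
On η ∈ ℝ each mode satisfies (sin(nη))″ = -n² sin(nη), so exp(-2n²σ) sin(nη) solves the heat equation; by superposition u(η,σ) = Σ c_n exp(-2n²σ) sin(nη).
Reading off the coefficients: c_2=2, c_4=3, so u(η,σ) = 2exp(-8σ)sin(2η) + 3exp(-32σ)sin(4η).
Substituting back η = s - 2t, σ = t: w(s,t) = u(s - 2t, t).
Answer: w(s, t) = 2exp(-8t)sin(2s - 4t) + 3exp(-32t)sin(4s - 8t)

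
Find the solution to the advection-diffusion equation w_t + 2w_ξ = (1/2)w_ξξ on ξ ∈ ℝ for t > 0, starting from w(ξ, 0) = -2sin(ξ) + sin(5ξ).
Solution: Moving frame: η = ξ - 2t, σ = t, w = u(η,σ), so w_t = u_σ - 2u_η and w_ξξ = u_ηη.
Hence w_t + 2w_ξ = u_σ and the PDE becomes the heat equation u_σ = (1/2)u_ηη on η ∈ ℝ.
Initial data: u(η,0) = w(η,0) = -2sin(η) + sin(5η). Each mode sin(nη) decays as exp(-n²σ/2) on ℝ, so u(η,σ) = Σ c_n exp(-n²σ/2) sin(nη) with c_1=-2, c_5=1: u(η,σ) = -2exp(-σ/2)sin(η) + exp(-25σ/2)sin(5η).
Substituting back: w(ξ,t) = u(ξ - 2t, t).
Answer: w(ξ, t) = 2exp(-t/2)sin(2t - ξ) - exp(-25t/2)sin(10t - 5ξ)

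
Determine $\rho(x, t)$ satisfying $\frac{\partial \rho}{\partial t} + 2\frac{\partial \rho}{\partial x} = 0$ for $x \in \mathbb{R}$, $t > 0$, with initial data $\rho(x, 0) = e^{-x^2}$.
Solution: By characteristics ($dx/dt = 2$), $\rho(x,t) = f(x - 2t)$ with $f = \rho( \cdot , 0)$.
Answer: $\rho(x, t) = e^{-(-2 t + x)^2}$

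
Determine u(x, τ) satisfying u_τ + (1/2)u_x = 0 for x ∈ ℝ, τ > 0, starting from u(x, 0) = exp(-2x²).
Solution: By method of characteristics (waves move right with speed 1/2):
Along characteristics x - (1/2)τ = const, u is constant, so u(x,τ) = f(x - (1/2)τ) with f = u(·, 0).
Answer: u(x, τ) = exp(-2(x - τ/2)²)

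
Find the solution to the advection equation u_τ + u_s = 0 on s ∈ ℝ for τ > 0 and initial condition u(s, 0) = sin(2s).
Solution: By method of characteristics (waves move right with speed 1):
Along characteristics s - τ = const, u is constant, so u(s,τ) = f(s - τ) with f = u(·, 0).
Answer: u(s, τ) = sin(2s - 2τ)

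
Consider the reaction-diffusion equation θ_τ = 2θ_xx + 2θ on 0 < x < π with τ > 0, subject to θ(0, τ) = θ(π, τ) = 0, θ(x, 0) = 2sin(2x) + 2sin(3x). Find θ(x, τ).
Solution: Substitute θ = exp(2τ)u.
Then θ_τ = exp(2τ)(u_τ + 2u), θ_xx = exp(2τ)u_xx; substituting and dividing by exp(2τ), the lower-order terms cancel: u_τ = 2u_xx (standard heat equation).
Data for u: u(x,0) = θ(x,0) = 2sin(2x) + 2sin(3x). The boundary conditions carry over: u(0,τ) = u(π,τ) = 0.
Separating variables: u = Σ c_n exp(-2n²τ) sin(nx). From u(x,0) = 2sin(2x) + 2sin(3x): c_2=2, c_3=2.
So u(x,τ) = 2exp(-8τ)sin(2x) + 2exp(-18τ)sin(3x), and θ(x,τ) = exp(2τ)u(x,τ).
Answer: θ(x, τ) = 2exp(-6τ)sin(2x) + 2exp(-16τ)sin(3x)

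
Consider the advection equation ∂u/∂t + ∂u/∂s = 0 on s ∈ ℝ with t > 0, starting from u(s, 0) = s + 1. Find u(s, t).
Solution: By characteristics (ds/dt = 1), u(s,t) = f(s - t) with f = u(·, 0).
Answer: u(s, t) = s - t + 1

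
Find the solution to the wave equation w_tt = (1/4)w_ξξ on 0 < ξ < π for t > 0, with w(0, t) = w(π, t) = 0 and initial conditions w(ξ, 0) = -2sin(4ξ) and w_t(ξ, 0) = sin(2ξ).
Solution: Separating variables: w = Σ [A_n cos(ω_n t) + B_n sin(ω_n t)] sin(nξ), ω_n = n/2. From ICs (B_n = velocity coefficient / ω_n): A_4=-2, B_2=1.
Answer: w(ξ, t) = sin(t)sin(2ξ) - 2sin(4ξ)cos(2t)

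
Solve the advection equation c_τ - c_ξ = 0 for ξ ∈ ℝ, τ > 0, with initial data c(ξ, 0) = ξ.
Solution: By characteristics (dξ/dτ = -1), c(ξ,τ) = f(ξ + τ) with f = c(·, 0).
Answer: c(ξ, τ) = ξ + τ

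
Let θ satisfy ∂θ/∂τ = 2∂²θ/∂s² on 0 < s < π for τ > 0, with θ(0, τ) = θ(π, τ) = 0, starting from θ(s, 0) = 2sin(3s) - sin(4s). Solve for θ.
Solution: Using separation of variables θ = X(s)G(τ):
Eigenfunctions: sin(ns), n = 1, 2, 3, ...
General solution: θ(s, τ) = Σ c_n sin(ns) exp(-2n² τ)
Matching θ(s,0) = 2sin(3s) - sin(4s) term by term: c_3=2, c_4=-1.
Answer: θ(s, τ) = 2exp(-18τ)sin(3s) - exp(-32τ)sin(4s)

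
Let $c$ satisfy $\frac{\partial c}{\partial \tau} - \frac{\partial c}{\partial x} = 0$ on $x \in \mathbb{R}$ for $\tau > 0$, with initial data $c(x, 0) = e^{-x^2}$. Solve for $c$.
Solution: By method of characteristics (waves move left with speed 1):
Along characteristics $x + \tau =$ const, $c$ is constant, so $c(x,\tau) = f(x + \tau)$ with $f = c( \cdot , 0)$.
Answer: $c(x, \tau) = e^{-(\tau + x)^2}$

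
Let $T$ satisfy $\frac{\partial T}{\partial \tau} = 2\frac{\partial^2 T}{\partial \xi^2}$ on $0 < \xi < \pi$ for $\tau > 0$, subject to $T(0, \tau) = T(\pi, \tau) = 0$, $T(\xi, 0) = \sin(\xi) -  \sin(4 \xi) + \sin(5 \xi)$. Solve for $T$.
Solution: Using separation of variables $T = X(\xi)G(\tau)$:
Eigenfunctions: $\sin(n\xi)$, $n = 1, 2, 3, \ldots$
General solution: $T(\xi, \tau) = \sum c_n \sin(n\xi) e^{-2n^2 \tau}$
Matching $T(\xi,0) = \sin(\xi) - \sin(4 \xi) + \sin(5 \xi)$ term by term: $c_1=1, c_4=-1, c_5=1$.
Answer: $T(\xi, \tau) = e^{-2 \tau} \sin(\xi) -  e^{-32 \tau} \sin(4 \xi) + e^{-50 \tau} \sin(5 \xi)$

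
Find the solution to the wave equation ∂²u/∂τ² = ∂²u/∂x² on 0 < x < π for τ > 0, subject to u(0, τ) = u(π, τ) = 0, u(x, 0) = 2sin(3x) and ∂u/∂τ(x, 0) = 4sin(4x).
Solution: Separating variables: u = Σ [A_n cos(ω_n τ) + B_n sin(ω_n τ)] sin(nx), ω_n = n. From ICs (B_n = velocity coefficient / ω_n): A_3=2, B_4=1.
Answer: u(x, τ) = 2sin(3x)cos(3τ) + sin(4x)sin(4τ)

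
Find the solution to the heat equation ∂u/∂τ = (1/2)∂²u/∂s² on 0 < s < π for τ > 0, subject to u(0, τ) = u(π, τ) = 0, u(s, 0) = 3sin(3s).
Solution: Separating variables: u = Σ c_n exp(-n²τ/2) sin(ns). From u(s,0) = 3sin(3s): c_3=3.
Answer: u(s, τ) = 3exp(-9τ/2)sin(3s)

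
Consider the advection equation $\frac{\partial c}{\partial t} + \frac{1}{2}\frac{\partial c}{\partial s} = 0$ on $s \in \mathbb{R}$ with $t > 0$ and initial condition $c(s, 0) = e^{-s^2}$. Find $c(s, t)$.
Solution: By method of characteristics (waves move right with speed 1/2):
Along characteristics $s - \frac{1}{2}t =$ const, $c$ is constant, so $c(s,t) = f(s - \frac{1}{2}t)$ with $f = c( \cdot , 0)$.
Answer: $c(s, t) = e^{-(s - t/2)^2}$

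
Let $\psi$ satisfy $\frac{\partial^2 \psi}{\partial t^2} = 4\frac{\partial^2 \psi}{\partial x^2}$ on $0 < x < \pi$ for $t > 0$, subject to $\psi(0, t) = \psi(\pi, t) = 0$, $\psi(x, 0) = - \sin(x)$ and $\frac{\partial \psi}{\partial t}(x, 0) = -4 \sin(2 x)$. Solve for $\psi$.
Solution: Separating variables: $\psi = \sum [A_n \cos(\omega_n t) + B_n \sin(\omega_n t)] \sin(nx)$, $\omega_n = 2n$. From ICs ($B_n$ = velocity coefficient / $\omega_n$): $A_1=-1, B_2=-1$.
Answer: $\psi(x, t) = - \sin(4 t) \sin(2 x) -  \sin(x) \cos(2 t)$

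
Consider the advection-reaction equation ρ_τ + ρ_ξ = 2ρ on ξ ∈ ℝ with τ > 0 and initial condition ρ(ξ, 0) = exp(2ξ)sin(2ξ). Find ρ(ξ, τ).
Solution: Substitute ρ = exp(2ξ)u, i.e. u = exp(-2ξ)ρ.
By the product rule, ρ_ξ = exp(2ξ)(u_ξ + 2u), ρ_τ = exp(2ξ)u_τ.
Substituting into the PDE and dividing by exp(2ξ): u_τ + (u_ξ + 2u) = 2u.
The lower-order terms cancel, leaving the standard advection equation u_τ + u_ξ = 0.
Initial data for u: u(ξ,0) = exp(-2ξ)ρ(ξ,0) = sin(2ξ).
Solve for u:
  By method of characteristics (waves move right with speed 1):
  Along characteristics ξ - τ = const, u is constant, so u(ξ,τ) = f(ξ - τ) with f = u(·, 0).
Hence u(ξ,τ) = sin(2ξ - 2τ).
Transform back: ρ(ξ,τ) = exp(2ξ)u(ξ,τ).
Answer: ρ(ξ, τ) = exp(2ξ)sin(2ξ - 2τ)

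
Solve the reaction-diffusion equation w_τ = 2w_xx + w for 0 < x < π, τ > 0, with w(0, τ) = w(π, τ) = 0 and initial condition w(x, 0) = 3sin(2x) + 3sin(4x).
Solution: Substitute w = exp(τ)u, i.e. u = exp(-τ)w.
By the product rule, w_τ = exp(τ)(u_τ + u), w_xx = exp(τ)u_xx.
Substituting into the PDE and dividing by exp(τ): u_τ + u = 2u_xx + u.
The lower-order terms cancel, leaving the standard heat equation u_τ = 2u_xx.
Initial data for u: u(x,0) = w(x,0) = 3sin(2x) + 3sin(4x). The boundary conditions carry over: u(0,τ) = u(π,τ) = 0.
Solve for u:
  Using separation of variables u = X(x)T(τ):
  Eigenfunctions: sin(nx), n = 1, 2, 3, ...
  General solution: u(x, τ) = Σ c_n sin(nx) exp(-2n² τ)
  Matching u(x,0) = 3sin(2x) + 3sin(4x) term by term: c_2=3, c_4=3.
Hence u(x,τ) = 3exp(-8τ)sin(2x) + 3exp(-32τ)sin(4x).
Transform back: w(x,τ) = exp(τ)u(x,τ).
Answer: w(x, τ) = 3exp(-7τ)sin(2x) + 3exp(-31τ)sin(4x)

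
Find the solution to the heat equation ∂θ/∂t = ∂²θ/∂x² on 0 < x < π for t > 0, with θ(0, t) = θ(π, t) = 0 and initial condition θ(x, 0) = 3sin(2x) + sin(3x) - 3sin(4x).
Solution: Using separation of variables θ = X(x)G(t):
Eigenfunctions: sin(nx), n = 1, 2, 3, ...
General solution: θ(x, t) = Σ c_n sin(nx) exp(-n² t)
Matching θ(x,0) = 3sin(2x) + sin(3x) - 3sin(4x) term by term: c_2=3, c_3=1, c_4=-3.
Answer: θ(x, t) = 3exp(-4t)sin(2x) + exp(-9t)sin(3x) - 3exp(-16t)sin(4x)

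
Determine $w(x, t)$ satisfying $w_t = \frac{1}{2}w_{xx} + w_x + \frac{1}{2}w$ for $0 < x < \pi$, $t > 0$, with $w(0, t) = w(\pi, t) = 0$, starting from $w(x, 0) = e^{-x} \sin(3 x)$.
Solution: Substitute $w = e^{-x}u$, i.e. $u = e^{x}w$.
By the product rule, $w_x = e^{-x}(u_x - u)$, $w_{xx} = e^{-x}(u_{xx} - 2u_x + u)$, $w_t = e^{-x}u_t$.
Substituting into the PDE and dividing by $e^{-x}$: $u_t = \frac{1}{2}(u_{xx} - 2u_x + u) + (u_x - u) + \frac{1}{2}u$.
The lower-order terms cancel, leaving the standard heat equation $u_t = \frac{1}{2}u_{xx}$.
Initial data for $u$: $u(x,0) = e^{x}w(x,0) = \sin(3 x)$. The boundary conditions carry over: $u(0,t) = u(\pi,t) = 0$.
Solve for $u$:
  Using separation of variables $u = X(x)T(t)$:
  Eigenfunctions: $\sin(nx)$, $n = 1, 2, 3, \ldots$
  General solution: $u(x, t) = \sum c_n \sin(nx) e^{-n^2 t/2}$
  Matching $u(x,0) = \sin(3 x)$ term by term: $c_3=1$.
Hence $u(x,t) = e^{-9 t/2} \sin(3 x)$.
Transform back: $w(x,t) = e^{-x}u(x,t)$.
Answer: $w(x, t) = e^{-9 t/2} e^{-x} \sin(3 x)$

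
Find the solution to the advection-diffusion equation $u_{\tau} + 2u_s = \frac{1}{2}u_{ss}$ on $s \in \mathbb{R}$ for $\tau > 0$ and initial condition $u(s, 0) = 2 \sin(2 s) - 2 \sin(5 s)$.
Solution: Moving frame: $\eta = s - 2\tau$, $\sigma = \tau$, $u = w(\eta,\sigma)$, so $u_{\tau} = w_{\sigma} - 2w_{\eta}$ and $u_{ss} = w_{\eta\eta}$.
Hence $u_{\tau} + 2u_s = w_{\sigma}$ and the PDE becomes the heat equation $w_{\sigma} = \frac{1}{2}w_{\eta\eta}$ on $\eta \in \mathbb{R}$.
Initial data: $w(\eta,0) = u(\eta,0) = 2 \sin(2 \eta) - 2 \sin(5 \eta)$. Each mode $\sin(n\eta)$ decays as $e^{-n^2\sigma/2}$ on $\mathbb{R}$, so $w(\eta,\sigma) = \sum c_n e^{-n^2\sigma/2} \sin(n\eta)$ with $c_2=2, c_5=-2$: $w(\eta,\sigma) = 2 e^{-2 \sigma} \sin(2 \eta) - 2 e^{-25 \sigma/2} \sin(5 \eta)$.
Substituting back: $u(s,\tau) = w(s - 2\tau, \tau)$.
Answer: $u(s, \tau) = -2 e^{-2 \tau} \sin(4 \tau - 2 s) + 2 e^{-25 \tau/2} \sin(10 \tau - 5 s)$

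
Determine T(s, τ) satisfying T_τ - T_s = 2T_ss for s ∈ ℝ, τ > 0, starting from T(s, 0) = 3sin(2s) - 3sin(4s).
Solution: Change to a moving frame: let η = s + τ, σ = τ and write T(s,τ) = u(η,σ).
By the chain rule T_τ = u_σ + u_η, T_s = u_η, T_ss = u_ηη.
Then T_τ - T_s = u_σ: the advection term cancels and the PDE becomes the heat equation u_σ = 2u_ηη on η ∈ ℝ.
Initial data: u(η,0) = T(η,0) = 3sin(2η) - 3sin(4η).
On η ∈ ℝ each mode satisfies (sin(nη))″ = -n² sin(nη), so exp(-2n²σ) sin(nη) solves the heat equation; by superposition u(η,σ) = Σ c_n exp(-2n²σ) sin(nη).
Reading off the coefficients: c_2=3, c_4=-3, so u(η,σ) = 3exp(-8σ)sin(2η) - 3exp(-32σ)sin(4η).
Substituting back η = s + τ, σ = τ: T(s,τ) = u(s + τ, τ).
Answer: T(s, τ) = 3exp(-8τ)sin(2s + 2τ) - 3exp(-32τ)sin(4s + 4τ)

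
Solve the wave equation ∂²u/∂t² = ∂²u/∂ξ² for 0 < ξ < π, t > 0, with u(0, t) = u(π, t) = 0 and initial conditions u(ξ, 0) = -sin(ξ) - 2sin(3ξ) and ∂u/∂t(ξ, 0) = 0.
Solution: Separating variables: u = Σ [A_n cos(ω_n t) + B_n sin(ω_n t)] sin(nξ), ω_n = n. From ICs: A_1=-1, A_3=-2.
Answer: u(ξ, t) = -sin(ξ)cos(t) - 2sin(3ξ)cos(3t)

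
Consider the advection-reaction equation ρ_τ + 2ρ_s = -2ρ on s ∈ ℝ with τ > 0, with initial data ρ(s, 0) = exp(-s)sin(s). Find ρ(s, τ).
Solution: Substitute ρ = exp(-s)u.
Then ρ_s = exp(-s)(u_s - u), ρ_τ = exp(-s)u_τ; substituting and dividing by exp(-s), the lower-order terms cancel: u_τ + 2u_s = 0 (standard advection equation).
Data for u: u(s,0) = exp(s)ρ(s,0) = sin(s).
By characteristics (ds/dτ = 2), u(s,τ) = f(s - 2τ) with f = u(·, 0).
So u(s,τ) = sin(s - 2τ), and ρ(s,τ) = exp(-s)u(s,τ).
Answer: ρ(s, τ) = exp(-s)sin(s - 2τ)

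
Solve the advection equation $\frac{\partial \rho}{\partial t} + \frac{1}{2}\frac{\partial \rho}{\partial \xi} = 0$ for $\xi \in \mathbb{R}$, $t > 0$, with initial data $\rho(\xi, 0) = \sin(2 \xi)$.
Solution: By method of characteristics (waves move right with speed 1/2):
Along characteristics $\xi - \frac{1}{2}t =$ const, $\rho$ is constant, so $\rho(\xi,t) = f(\xi - \frac{1}{2}t)$ with $f = \rho( \cdot , 0)$.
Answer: $\rho(\xi, t) = \sin(2 \xi - t)$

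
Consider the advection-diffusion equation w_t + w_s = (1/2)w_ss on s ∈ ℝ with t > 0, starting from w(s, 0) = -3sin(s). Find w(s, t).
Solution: Change to a moving frame: let η = s - t, σ = t and write w(s,t) = u(η,σ).
By the chain rule w_t = u_σ - u_η, w_s = u_η, w_ss = u_ηη.
Then w_t + w_s = u_σ: the advection term cancels and the PDE becomes the heat equation u_σ = (1/2)u_ηη on η ∈ ℝ.
Initial data: u(η,0) = w(η,0) = -3sin(η).
On η ∈ ℝ each mode satisfies (sin(nη))″ = -n² sin(nη), so exp(-n²σ/2) sin(nη) solves the heat equation; by superposition u(η,σ) = Σ c_n exp(-n²σ/2) sin(nη).
Reading off the coefficients: c_1=-3, so u(η,σ) = -3exp(-σ/2)sin(η).
Substituting back η = s - t, σ = t: w(s,t) = u(s - t, t).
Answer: w(s, t) = -3exp(-t/2)sin(s - t)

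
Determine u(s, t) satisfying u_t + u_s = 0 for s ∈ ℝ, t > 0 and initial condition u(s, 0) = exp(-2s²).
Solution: By characteristics (ds/dt = 1), u(s,t) = f(s - t) with f = u(·, 0).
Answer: u(s, t) = exp(-2(s - t)²)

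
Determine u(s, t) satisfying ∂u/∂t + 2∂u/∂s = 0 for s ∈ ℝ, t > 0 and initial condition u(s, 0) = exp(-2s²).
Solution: By method of characteristics (waves move right with speed 2):
Along characteristics s - 2t = const, u is constant, so u(s,t) = f(s - 2t) with f = u(·, 0).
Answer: u(s, t) = exp(-2(s - 2t)²)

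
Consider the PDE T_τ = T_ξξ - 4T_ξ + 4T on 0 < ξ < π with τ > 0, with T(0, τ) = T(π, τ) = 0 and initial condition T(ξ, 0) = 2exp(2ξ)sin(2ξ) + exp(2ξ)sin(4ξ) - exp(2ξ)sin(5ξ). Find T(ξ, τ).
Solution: Substitute T = exp(2ξ)u.
Then T_ξ = exp(2ξ)(u_ξ + 2u), T_ξξ = exp(2ξ)(u_ξξ + 4u_ξ + 4u), T_τ = exp(2ξ)u_τ; substituting and dividing by exp(2ξ), the lower-order terms cancel: u_τ = u_ξξ (standard heat equation).
Data for u: u(ξ,0) = exp(-2ξ)T(ξ,0) = 2sin(2ξ) + sin(4ξ) - sin(5ξ). The boundary conditions carry over: u(0,τ) = u(π,τ) = 0.
Separating variables: u = Σ c_n exp(-n²τ) sin(nξ). From u(ξ,0) = 2sin(2ξ) + sin(4ξ) - sin(5ξ): c_2=2, c_4=1, c_5=-1.
So u(ξ,τ) = 2exp(-4τ)sin(2ξ) + exp(-16τ)sin(4ξ) - exp(-25τ)sin(5ξ), and T(ξ,τ) = exp(2ξ)u(ξ,τ).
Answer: T(ξ, τ) = 2exp(2ξ)exp(-4τ)sin(2ξ) + exp(2ξ)exp(-16τ)sin(4ξ) - exp(2ξ)exp(-25τ)sin(5ξ)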